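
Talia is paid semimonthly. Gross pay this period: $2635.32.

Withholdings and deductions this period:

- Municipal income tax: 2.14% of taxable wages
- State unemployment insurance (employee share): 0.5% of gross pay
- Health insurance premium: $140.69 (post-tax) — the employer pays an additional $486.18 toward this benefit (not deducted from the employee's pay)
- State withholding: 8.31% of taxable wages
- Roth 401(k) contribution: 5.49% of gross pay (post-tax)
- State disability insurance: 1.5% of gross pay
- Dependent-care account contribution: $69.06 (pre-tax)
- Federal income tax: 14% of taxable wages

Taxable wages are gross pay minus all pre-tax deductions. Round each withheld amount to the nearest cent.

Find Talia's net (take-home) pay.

$1600.72

Dependent-care account contribution: $69.06
Taxable wages = $2635.32 − $69.06 = $2566.26
Federal income tax: $2566.26 × 0.14 = $359.28
State withholding: $2566.26 × 0.0831 = $213.26
Municipal income tax: $2566.26 × 0.0214 = $54.92
State unemployment insurance (employee share): $2635.32 × 0.005 = $13.18
State disability insurance: $2635.32 × 0.015 = $39.53
Roth 401(k) contribution: $2635.32 × 0.0549 = $144.68
Health insurance premium: $140.69
(Employer's $486.18 toward health insurance premium is not withheld from the employee.)
Total deductions = $69.06 + $359.28 + $213.26 + $54.92 + $13.18 + $39.53 + $144.68 + $140.69 = $1034.60
Net pay = $2635.32 − $1034.60 = $1600.72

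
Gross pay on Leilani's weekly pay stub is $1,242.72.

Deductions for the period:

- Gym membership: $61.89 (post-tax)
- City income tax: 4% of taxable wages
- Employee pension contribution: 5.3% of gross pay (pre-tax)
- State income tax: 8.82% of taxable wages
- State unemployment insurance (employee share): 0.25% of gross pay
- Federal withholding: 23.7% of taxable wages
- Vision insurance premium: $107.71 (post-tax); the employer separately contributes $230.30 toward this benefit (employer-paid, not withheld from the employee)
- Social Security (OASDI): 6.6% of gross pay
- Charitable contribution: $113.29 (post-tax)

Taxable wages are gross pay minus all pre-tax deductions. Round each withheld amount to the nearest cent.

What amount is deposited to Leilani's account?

$379.05

Employee pension contribution: $1,242.72 × 0.053 = $65.86
Taxable wages = $1,242.72 − $65.86 = $1,176.86
City income tax: $1,176.86 × 0.04 = $47.07
Federal withholding: $1,176.86 × 0.237 = $278.92
State income tax: $1,176.86 × 0.0882 = $103.80
Social Security (OASDI): $1,242.72 × 0.066 = $82.02
State unemployment insurance (employee share): $1,242.72 × 0.0025 = $3.11
Gym membership: $61.89
Vision insurance premium: $107.71
Charitable contribution: $113.29
(Employer's $230.30 toward vision insurance premium is not withheld from the employee.)
Total deductions = $65.86 + $47.07 + $278.92 + $103.80 + $82.02 + $3.11 + $61.89 + $107.71 + $113.29 = $863.67
Net pay = $1,242.72 − $863.67 = $379.05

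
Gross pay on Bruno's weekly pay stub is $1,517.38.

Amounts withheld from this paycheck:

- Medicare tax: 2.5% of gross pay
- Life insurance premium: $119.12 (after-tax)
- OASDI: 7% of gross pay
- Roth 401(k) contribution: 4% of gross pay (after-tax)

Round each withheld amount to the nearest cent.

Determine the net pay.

$1,193.41

OASDI: $1,517.38 × 0.07 = $106.22
Medicare tax: $1,517.38 × 0.025 = $37.93
Roth 401(k) contribution: $1,517.38 × 0.04 = $60.70
Life insurance premium: $119.12
Total deductions = $106.22 + $37.93 + $60.70 + $119.12 = $323.97
Net pay = $1,517.38 − $323.97 = $1,193.41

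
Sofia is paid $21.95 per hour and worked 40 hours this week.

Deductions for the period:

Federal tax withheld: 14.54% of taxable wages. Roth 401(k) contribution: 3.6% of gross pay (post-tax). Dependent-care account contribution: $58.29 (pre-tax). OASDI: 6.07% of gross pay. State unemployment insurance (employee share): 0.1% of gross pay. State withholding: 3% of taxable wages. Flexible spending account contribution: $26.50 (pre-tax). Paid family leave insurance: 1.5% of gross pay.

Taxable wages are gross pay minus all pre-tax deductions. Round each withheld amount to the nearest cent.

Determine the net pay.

$555.13

Gross pay: 40 × $21.95 = $878.00
Dependent-care account contribution: $58.29
Flexible spending account contribution: $26.50
Pre-tax total = $58.29 + $26.50 = $84.79
Taxable wages = $878.00 − $84.79 = $793.21
State withholding: $793.21 × 0.03 = $23.80
Federal tax withheld: $793.21 × 0.1454 = $115.33
Paid family leave insurance: $878.00 × 0.015 = $13.17
OASDI: $878.00 × 0.0607 = $53.29
State unemployment insurance (employee share): $878.00 × 0.001 = $0.88
Roth 401(k) contribution: $878.00 × 0.036 = $31.61
Total deductions = $58.29 + $26.50 + $23.80 + $115.33 + $13.17 + $53.29 + $0.88 + $31.61 = $322.87
Net pay = $878.00 − $322.87 = $555.13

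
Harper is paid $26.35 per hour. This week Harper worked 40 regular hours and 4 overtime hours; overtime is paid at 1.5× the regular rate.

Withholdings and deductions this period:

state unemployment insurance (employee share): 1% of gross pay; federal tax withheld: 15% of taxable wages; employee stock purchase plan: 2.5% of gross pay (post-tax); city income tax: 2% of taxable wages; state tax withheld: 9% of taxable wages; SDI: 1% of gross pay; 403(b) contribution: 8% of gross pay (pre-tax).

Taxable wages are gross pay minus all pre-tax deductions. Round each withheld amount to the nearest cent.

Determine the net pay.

$770.66

Regular pay: 40 × $26.35 = $1054.00
Overtime pay: 4 × $26.35 × 1.5 = $158.10
Gross pay = $1054.00 + $158.10 = $1212.10
403(b) contribution: $1212.10 × 0.08 = $96.97
Taxable wages = $1212.10 − $96.97 = $1115.13
Federal tax withheld: $1115.13 × 0.15 = $167.27
City income tax: $1115.13 × 0.02 = $22.30
State tax withheld: $1115.13 × 0.09 = $100.36
SDI: $1212.10 × 0.01 = $12.12
State unemployment insurance (employee share): $1212.10 × 0.01 = $12.12
Employee stock purchase plan: $1212.10 × 0.025 = $30.30
Total deductions = $96.97 + $167.27 + $22.30 + $100.36 + $12.12 + $12.12 + $30.30 = $441.44
Net pay = $1212.10 − $441.44 = $770.66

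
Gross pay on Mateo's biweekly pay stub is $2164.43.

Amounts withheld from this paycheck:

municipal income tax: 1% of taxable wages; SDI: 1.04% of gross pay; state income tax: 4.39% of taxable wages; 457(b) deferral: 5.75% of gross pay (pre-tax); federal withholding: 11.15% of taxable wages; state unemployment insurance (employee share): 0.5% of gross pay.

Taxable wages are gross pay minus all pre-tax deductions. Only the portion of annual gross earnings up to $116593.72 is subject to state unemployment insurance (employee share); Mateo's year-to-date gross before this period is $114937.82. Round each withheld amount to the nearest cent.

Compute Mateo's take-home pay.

457(b) deferral: $2164.43 × 0.0575 = $124.45
Taxable wages = $2164.43 − $124.45 = $2039.98
Municipal income tax: $2039.98 × 0.01 = $20.40
Federal withholding: $2039.98 × 0.1115 = $227.46
State income tax: $2039.98 × 0.0439 = $89.56
State unemployment insurance (employee share): only $116593.72 − $114937.82 = $1655.90 of this check is subject → $1655.90 × 0.005 = $8.28
SDI: $2164.43 × 0.0104 = $22.51
Total deductions = $124.45 + $20.40 + $227.46 + $89.56 + $8.28 + $22.51 = $492.66
Net pay = $2164.43 − $492.66 = $1671.77

$1671.77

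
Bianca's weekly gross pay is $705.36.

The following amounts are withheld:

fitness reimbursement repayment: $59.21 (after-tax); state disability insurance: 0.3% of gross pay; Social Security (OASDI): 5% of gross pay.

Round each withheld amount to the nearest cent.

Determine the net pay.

State disability insurance: $705.36 × 0.003 = $2.12
Social Security (OASDI): $705.36 × 0.05 = $35.27
Fitness reimbursement repayment: $59.21
Total deductions = $2.12 + $35.27 + $59.21 = $96.60
Net pay = $705.36 − $96.60 = $608.76

$608.76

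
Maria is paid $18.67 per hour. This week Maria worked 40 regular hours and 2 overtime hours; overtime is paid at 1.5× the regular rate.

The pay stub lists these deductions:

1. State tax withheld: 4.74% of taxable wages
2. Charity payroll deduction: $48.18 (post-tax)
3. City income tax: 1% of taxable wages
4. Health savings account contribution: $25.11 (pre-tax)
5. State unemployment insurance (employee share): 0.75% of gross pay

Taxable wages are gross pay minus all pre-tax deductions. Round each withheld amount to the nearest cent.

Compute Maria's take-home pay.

$678.86

Regular pay: 40 × $18.67 = $746.80
Overtime pay: 2 × $18.67 × 1.5 = $56.01
Gross pay = $746.80 + $56.01 = $802.81
Health savings account contribution: $25.11
Taxable wages = $802.81 − $25.11 = $777.70
State tax withheld: $777.70 × 0.0474 = $36.86
City income tax: $777.70 × 0.01 = $7.78
State unemployment insurance (employee share): $802.81 × 0.0075 = $6.02
Charity payroll deduction: $48.18
Total deductions = $25.11 + $36.86 + $7.78 + $6.02 + $48.18 = $123.95
Net pay = $802.81 − $123.95 = $678.86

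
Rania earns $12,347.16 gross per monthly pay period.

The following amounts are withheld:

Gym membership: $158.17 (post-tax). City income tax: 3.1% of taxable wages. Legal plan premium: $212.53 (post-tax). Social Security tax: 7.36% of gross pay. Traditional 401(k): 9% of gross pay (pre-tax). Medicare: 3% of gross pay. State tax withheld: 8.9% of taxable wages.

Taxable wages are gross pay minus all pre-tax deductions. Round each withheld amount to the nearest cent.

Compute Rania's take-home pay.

Traditional 401(k): $12,347.16 × 0.09 = $1,111.24
Taxable wages = $12,347.16 − $1,111.24 = $11,235.92
State tax withheld: $11,235.92 × 0.089 = $1,000.00
City income tax: $11,235.92 × 0.031 = $348.31
Medicare: $12,347.16 × 0.03 = $370.41
Social Security tax: $12,347.16 × 0.0736 = $908.75
Gym membership: $158.17
Legal plan premium: $212.53
Total deductions = $1,111.24 + $1,000.00 + $348.31 + $370.41 + $908.75 + $158.17 + $212.53 = $4,109.41
Net pay = $12,347.16 − $4,109.41 = $8,237.75

$8,237.75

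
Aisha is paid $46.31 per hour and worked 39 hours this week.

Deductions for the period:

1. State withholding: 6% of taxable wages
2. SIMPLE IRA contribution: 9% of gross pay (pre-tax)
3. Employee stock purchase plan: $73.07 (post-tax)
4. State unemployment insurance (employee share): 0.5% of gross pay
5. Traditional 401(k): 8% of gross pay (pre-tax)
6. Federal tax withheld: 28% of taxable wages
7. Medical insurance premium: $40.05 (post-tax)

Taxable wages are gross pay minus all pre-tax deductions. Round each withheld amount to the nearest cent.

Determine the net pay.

Gross pay: 39 × $46.31 = $1,806.09
SIMPLE IRA contribution: $1,806.09 × 0.09 = $162.55
Traditional 401(k): $1,806.09 × 0.08 = $144.49
Pre-tax total = $162.55 + $144.49 = $307.04
Taxable wages = $1,806.09 − $307.04 = $1,499.05
Federal tax withheld: $1,499.05 × 0.28 = $419.73
State withholding: $1,499.05 × 0.06 = $89.94
State unemployment insurance (employee share): $1,806.09 × 0.005 = $9.03
Medical insurance premium: $40.05
Employee stock purchase plan: $73.07
Total deductions = $162.55 + $144.49 + $419.73 + $89.94 + $9.03 + $40.05 + $73.07 = $938.86
Net pay = $1,806.09 − $938.86 = $867.23

$867.23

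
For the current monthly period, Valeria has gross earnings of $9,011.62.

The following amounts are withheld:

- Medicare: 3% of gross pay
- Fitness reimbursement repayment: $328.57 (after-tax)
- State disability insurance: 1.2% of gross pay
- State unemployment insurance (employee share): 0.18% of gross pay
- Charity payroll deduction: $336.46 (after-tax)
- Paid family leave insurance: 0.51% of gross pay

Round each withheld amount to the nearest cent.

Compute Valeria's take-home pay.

$7,905.92

Paid family leave insurance: $9,011.62 × 0.0051 = $45.96
State unemployment insurance (employee share): $9,011.62 × 0.0018 = $16.22
Medicare: $9,011.62 × 0.03 = $270.35
State disability insurance: $9,011.62 × 0.012 = $108.14
Charity payroll deduction: $336.46
Fitness reimbursement repayment: $328.57
Total deductions = $45.96 + $16.22 + $270.35 + $108.14 + $336.46 + $328.57 = $1,105.70
Net pay = $9,011.62 − $1,105.70 = $7,905.92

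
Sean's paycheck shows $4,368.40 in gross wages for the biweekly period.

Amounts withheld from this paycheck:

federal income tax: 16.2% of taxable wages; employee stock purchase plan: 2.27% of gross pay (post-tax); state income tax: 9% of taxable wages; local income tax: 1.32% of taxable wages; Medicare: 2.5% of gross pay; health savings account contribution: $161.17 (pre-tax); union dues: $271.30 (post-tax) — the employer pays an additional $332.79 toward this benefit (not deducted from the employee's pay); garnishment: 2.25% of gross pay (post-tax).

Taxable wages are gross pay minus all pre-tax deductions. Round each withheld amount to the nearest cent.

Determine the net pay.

Health savings account contribution: $161.17
Taxable wages = $4,368.40 − $161.17 = $4,207.23
Local income tax: $4,207.23 × 0.0132 = $55.54
Federal income tax: $4,207.23 × 0.162 = $681.57
State income tax: $4,207.23 × 0.09 = $378.65
Medicare: $4,368.40 × 0.025 = $109.21
Employee stock purchase plan: $4,368.40 × 0.0227 = $99.16
Garnishment: $4,368.40 × 0.0225 = $98.29
Union dues: $271.30
(Employer's $332.79 toward union dues is not withheld from the employee.)
Total deductions = $161.17 + $55.54 + $681.57 + $378.65 + $109.21 + $99.16 + $98.29 + $271.30 = $1,854.89
Net pay = $4,368.40 − $1,854.89 = $2,513.51

$2,513.51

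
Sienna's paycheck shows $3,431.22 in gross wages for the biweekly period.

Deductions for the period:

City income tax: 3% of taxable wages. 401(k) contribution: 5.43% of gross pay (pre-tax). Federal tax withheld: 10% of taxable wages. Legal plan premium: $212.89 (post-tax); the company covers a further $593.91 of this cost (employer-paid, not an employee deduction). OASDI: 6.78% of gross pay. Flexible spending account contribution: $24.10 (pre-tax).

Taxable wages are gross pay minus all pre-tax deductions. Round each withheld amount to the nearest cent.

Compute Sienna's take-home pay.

$2,356.57

Flexible spending account contribution: $24.10
401(k) contribution: $3,431.22 × 0.0543 = $186.32
Pre-tax total = $24.10 + $186.32 = $210.42
Taxable wages = $3,431.22 − $210.42 = $3,220.80
City income tax: $3,220.80 × 0.03 = $96.62
Federal tax withheld: $3,220.80 × 0.1 = $322.08
OASDI: $3,431.22 × 0.0678 = $232.64
Legal plan premium: $212.89
(Employer's $593.91 toward legal plan premium is not withheld from the employee.)
Total deductions = $24.10 + $186.32 + $96.62 + $322.08 + $232.64 + $212.89 = $1,074.65
Net pay = $3,431.22 − $1,074.65 = $2,356.57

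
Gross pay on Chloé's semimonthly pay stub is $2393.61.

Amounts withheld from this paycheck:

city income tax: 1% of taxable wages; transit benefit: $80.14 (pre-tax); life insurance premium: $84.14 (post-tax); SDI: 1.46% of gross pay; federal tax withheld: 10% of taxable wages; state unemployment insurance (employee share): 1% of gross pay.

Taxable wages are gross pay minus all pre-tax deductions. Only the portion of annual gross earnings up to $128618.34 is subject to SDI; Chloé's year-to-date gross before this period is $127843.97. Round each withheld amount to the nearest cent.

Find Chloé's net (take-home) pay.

Transit benefit: $80.14
Taxable wages = $2393.61 − $80.14 = $2313.47
Federal tax withheld: $2313.47 × 0.1 = $231.35
City income tax: $2313.47 × 0.01 = $23.13
SDI: only $128618.34 − $127843.97 = $774.37 of this check is subject → $774.37 × 0.0146 = $11.31
State unemployment insurance (employee share): $2393.61 × 0.01 = $23.94
Life insurance premium: $84.14
Total deductions = $80.14 + $231.35 + $23.13 + $11.31 + $23.94 + $84.14 = $454.01
Net pay = $2393.61 − $454.01 = $1939.60

$1939.60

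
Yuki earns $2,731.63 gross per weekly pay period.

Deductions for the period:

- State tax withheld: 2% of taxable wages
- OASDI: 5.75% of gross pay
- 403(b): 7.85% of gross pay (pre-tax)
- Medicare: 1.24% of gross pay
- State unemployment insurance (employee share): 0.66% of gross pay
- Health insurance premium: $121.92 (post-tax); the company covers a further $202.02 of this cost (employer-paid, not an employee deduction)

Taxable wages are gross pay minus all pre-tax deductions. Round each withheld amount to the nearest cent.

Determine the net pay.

$2,135.97

403(b): $2,731.63 × 0.0785 = $214.43
Taxable wages = $2,731.63 − $214.43 = $2,517.20
State tax withheld: $2,517.20 × 0.02 = $50.34
State unemployment insurance (employee share): $2,731.63 × 0.0066 = $18.03
OASDI: $2,731.63 × 0.0575 = $157.07
Medicare: $2,731.63 × 0.0124 = $33.87
Health insurance premium: $121.92
(Employer's $202.02 toward health insurance premium is not withheld from the employee.)
Total deductions = $214.43 + $50.34 + $18.03 + $157.07 + $33.87 + $121.92 = $595.66
Net pay = $2,731.63 − $595.66 = $2,135.97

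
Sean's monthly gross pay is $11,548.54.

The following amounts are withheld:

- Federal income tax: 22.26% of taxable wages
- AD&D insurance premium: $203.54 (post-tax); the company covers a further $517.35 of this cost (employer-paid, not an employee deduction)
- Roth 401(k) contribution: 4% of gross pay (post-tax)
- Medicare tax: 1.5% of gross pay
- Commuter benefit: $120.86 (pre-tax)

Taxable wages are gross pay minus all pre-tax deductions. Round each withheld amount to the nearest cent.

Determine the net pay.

Commuter benefit: $120.86
Taxable wages = $11,548.54 − $120.86 = $11,427.68
Federal income tax: $11,427.68 × 0.2226 = $2,543.80
Medicare tax: $11,548.54 × 0.015 = $173.23
AD&D insurance premium: $203.54
Roth 401(k) contribution: $11,548.54 × 0.04 = $461.94
(Employer's $517.35 toward AD&D insurance premium is not withheld from the employee.)
Total deductions = $120.86 + $2,543.80 + $173.23 + $203.54 + $461.94 = $3,503.37
Net pay = $11,548.54 − $3,503.37 = $8,045.17

$8,045.17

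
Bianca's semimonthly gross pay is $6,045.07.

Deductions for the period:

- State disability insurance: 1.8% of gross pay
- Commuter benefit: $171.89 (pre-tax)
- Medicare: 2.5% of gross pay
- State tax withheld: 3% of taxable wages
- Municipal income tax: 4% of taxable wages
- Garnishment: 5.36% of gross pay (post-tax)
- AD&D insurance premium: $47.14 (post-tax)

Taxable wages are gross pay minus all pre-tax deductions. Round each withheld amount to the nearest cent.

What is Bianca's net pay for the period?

Commuter benefit: $171.89
Taxable wages = $6,045.07 − $171.89 = $5,873.18
Municipal income tax: $5,873.18 × 0.04 = $234.93
State tax withheld: $5,873.18 × 0.03 = $176.20
State disability insurance: $6,045.07 × 0.018 = $108.81
Medicare: $6,045.07 × 0.025 = $151.13
AD&D insurance premium: $47.14
Garnishment: $6,045.07 × 0.0536 = $324.02
Total deductions = $171.89 + $234.93 + $176.20 + $108.81 + $151.13 + $47.14 + $324.02 = $1,214.12
Net pay = $6,045.07 − $1,214.12 = $4,830.95

$4,830.95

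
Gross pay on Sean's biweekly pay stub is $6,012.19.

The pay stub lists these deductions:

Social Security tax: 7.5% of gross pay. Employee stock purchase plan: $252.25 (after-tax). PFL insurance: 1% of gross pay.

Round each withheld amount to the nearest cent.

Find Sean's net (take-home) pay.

Social Security tax: $6,012.19 × 0.075 = $450.91
PFL insurance: $6,012.19 × 0.01 = $60.12
Employee stock purchase plan: $252.25
Total deductions = $450.91 + $60.12 + $252.25 = $763.28
Net pay = $6,012.19 − $763.28 = $5,248.91

$5,248.91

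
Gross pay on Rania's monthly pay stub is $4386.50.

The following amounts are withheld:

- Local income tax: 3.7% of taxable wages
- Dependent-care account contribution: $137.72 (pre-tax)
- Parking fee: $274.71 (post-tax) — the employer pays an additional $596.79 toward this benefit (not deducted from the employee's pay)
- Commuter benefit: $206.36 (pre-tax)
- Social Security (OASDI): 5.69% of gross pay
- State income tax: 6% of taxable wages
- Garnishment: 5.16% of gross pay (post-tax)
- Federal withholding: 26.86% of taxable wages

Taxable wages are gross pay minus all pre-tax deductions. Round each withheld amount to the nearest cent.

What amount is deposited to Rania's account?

$1813.87

Dependent-care account contribution: $137.72
Commuter benefit: $206.36
Pre-tax total = $137.72 + $206.36 = $344.08
Taxable wages = $4386.50 − $344.08 = $4042.42
Local income tax: $4042.42 × 0.037 = $149.57
State income tax: $4042.42 × 0.06 = $242.55
Federal withholding: $4042.42 × 0.2686 = $1085.79
Social Security (OASDI): $4386.50 × 0.0569 = $249.59
Parking fee: $274.71
Garnishment: $4386.50 × 0.0516 = $226.34
(Employer's $596.79 toward parking fee is not withheld from the employee.)
Total deductions = $137.72 + $206.36 + $149.57 + $242.55 + $1085.79 + $249.59 + $274.71 + $226.34 = $2572.63
Net pay = $4386.50 − $2572.63 = $1813.87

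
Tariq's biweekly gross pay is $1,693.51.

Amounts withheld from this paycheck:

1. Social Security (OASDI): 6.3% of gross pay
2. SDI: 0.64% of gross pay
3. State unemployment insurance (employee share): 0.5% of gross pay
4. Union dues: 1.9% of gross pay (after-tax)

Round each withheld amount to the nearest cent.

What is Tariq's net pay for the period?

$1,535.33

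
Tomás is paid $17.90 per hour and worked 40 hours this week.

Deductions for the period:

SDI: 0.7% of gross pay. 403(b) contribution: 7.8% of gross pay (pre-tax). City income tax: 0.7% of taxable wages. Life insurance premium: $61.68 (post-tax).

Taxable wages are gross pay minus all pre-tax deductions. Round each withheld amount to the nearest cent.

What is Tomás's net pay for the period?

Gross pay: 40 × $17.90 = $716.00
403(b) contribution: $716.00 × 0.078 = $55.85
Taxable wages = $716.00 − $55.85 = $660.15
City income tax: $660.15 × 0.007 = $4.62
SDI: $716.00 × 0.007 = $5.01
Life insurance premium: $61.68
Total deductions = $55.85 + $4.62 + $5.01 + $61.68 = $127.16
Net pay = $716.00 − $127.16 = $588.84

$588.84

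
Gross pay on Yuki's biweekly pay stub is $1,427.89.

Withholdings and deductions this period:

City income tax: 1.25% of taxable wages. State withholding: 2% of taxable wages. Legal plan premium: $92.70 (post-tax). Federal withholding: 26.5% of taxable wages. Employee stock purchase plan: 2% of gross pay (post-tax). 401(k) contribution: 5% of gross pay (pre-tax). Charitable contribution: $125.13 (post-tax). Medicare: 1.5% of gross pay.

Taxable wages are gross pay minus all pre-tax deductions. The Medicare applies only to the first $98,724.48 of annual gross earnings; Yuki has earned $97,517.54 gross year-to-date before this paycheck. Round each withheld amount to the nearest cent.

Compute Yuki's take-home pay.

$688.45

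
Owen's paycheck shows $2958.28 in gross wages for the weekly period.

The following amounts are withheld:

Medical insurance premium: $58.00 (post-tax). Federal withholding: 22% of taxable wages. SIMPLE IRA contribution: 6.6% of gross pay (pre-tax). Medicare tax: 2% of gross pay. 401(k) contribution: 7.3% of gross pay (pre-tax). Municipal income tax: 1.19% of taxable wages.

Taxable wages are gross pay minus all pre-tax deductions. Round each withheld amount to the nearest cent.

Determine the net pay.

$1839.24

SIMPLE IRA contribution: $2958.28 × 0.066 = $195.25
401(k) contribution: $2958.28 × 0.073 = $215.95
Pre-tax total = $195.25 + $215.95 = $411.20
Taxable wages = $2958.28 − $411.20 = $2547.08
Municipal income tax: $2547.08 × 0.0119 = $30.31
Federal withholding: $2547.08 × 0.22 = $560.36
Medicare tax: $2958.28 × 0.02 = $59.17
Medical insurance premium: $58.00
Total deductions = $195.25 + $215.95 + $30.31 + $560.36 + $59.17 + $58.00 = $1119.04
Net pay = $2958.28 − $1119.04 = $1839.24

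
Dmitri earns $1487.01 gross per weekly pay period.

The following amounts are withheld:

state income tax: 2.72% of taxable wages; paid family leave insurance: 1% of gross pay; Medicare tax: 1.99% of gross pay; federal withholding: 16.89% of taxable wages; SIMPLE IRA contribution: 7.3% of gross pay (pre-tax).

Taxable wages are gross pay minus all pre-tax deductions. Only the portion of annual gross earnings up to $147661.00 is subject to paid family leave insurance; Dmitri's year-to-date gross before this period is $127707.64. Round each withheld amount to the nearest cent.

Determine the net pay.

SIMPLE IRA contribution: $1487.01 × 0.073 = $108.55
Taxable wages = $1487.01 − $108.55 = $1378.46
State income tax: $1378.46 × 0.0272 = $37.49
Federal withholding: $1378.46 × 0.1689 = $232.82
Paid family leave insurance: cap not yet reached, full $1487.01 is subject → $1487.01 × 0.01 = $14.87
Medicare tax: $1487.01 × 0.0199 = $29.59
Total deductions = $108.55 + $37.49 + $232.82 + $14.87 + $29.59 = $423.32
Net pay = $1487.01 − $423.32 = $1063.69

$1063.69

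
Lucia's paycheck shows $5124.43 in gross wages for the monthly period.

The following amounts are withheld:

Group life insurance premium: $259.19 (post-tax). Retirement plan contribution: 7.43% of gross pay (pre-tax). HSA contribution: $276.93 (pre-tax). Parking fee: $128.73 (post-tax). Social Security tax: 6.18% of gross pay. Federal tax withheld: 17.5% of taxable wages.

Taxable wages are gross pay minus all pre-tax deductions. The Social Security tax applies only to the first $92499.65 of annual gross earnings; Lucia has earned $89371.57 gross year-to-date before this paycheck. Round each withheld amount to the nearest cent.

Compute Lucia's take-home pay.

$3103.83

Retirement plan contribution: $5124.43 × 0.0743 = $380.75
HSA contribution: $276.93
Pre-tax total = $380.75 + $276.93 = $657.68
Taxable wages = $5124.43 − $657.68 = $4466.75
Federal tax withheld: $4466.75 × 0.175 = $781.68
Social Security tax: only $92499.65 − $89371.57 = $3128.08 of this check is subject → $3128.08 × 0.0618 = $193.32
Parking fee: $128.73
Group life insurance premium: $259.19
Total deductions = $380.75 + $276.93 + $781.68 + $193.32 + $128.73 + $259.19 = $2020.60
Net pay = $5124.43 − $2020.60 = $3103.83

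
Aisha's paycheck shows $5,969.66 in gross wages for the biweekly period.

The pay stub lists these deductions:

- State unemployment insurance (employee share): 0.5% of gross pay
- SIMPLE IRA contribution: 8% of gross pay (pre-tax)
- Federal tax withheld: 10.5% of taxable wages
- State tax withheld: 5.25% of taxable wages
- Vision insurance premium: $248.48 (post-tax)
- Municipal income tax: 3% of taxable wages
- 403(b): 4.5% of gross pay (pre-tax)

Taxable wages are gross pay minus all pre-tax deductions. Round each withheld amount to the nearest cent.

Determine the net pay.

403(b): $5,969.66 × 0.045 = $268.63
SIMPLE IRA contribution: $5,969.66 × 0.08 = $477.57
Pre-tax total = $268.63 + $477.57 = $746.20
Taxable wages = $5,969.66 − $746.20 = $5,223.46
Federal tax withheld: $5,223.46 × 0.105 = $548.46
State tax withheld: $5,223.46 × 0.0525 = $274.23
Municipal income tax: $5,223.46 × 0.03 = $156.70
State unemployment insurance (employee share): $5,969.66 × 0.005 = $29.85
Vision insurance premium: $248.48
Total deductions = $268.63 + $477.57 + $548.46 + $274.23 + $156.70 + $29.85 + $248.48 = $2,003.92
Net pay = $5,969.66 − $2,003.92 = $3,965.74

$3,965.74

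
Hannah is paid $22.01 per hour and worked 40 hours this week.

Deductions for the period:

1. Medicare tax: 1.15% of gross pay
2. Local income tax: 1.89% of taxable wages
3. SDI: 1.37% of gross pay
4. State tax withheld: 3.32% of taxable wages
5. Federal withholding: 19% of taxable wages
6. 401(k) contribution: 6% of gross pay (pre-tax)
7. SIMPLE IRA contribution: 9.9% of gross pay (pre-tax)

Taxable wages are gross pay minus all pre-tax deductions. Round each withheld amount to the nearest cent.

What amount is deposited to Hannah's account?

Gross pay: 40 × $22.01 = $880.40
401(k) contribution: $880.40 × 0.06 = $52.82
SIMPLE IRA contribution: $880.40 × 0.099 = $87.16
Pre-tax total = $52.82 + $87.16 = $139.98
Taxable wages = $880.40 − $139.98 = $740.42
State tax withheld: $740.42 × 0.0332 = $24.58
Local income tax: $740.42 × 0.0189 = $13.99
Federal withholding: $740.42 × 0.19 = $140.68
SDI: $880.40 × 0.0137 = $12.06
Medicare tax: $880.40 × 0.0115 = $10.12
Total deductions = $52.82 + $87.16 + $24.58 + $13.99 + $140.68 + $12.06 + $10.12 = $341.41
Net pay = $880.40 − $341.41 = $538.99

$538.99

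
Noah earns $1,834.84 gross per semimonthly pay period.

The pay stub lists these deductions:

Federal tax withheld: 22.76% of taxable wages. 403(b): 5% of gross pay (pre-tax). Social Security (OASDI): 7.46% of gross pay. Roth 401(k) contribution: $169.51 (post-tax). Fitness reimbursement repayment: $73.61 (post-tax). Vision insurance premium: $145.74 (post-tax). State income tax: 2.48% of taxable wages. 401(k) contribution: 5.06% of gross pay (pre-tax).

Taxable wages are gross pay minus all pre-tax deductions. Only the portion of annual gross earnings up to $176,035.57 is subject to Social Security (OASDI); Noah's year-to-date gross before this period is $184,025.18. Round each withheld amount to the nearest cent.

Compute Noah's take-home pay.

$844.87

403(b): $1,834.84 × 0.05 = $91.74
401(k) contribution: $1,834.84 × 0.0506 = $92.84
Pre-tax total = $91.74 + $92.84 = $184.58
Taxable wages = $1,834.84 − $184.58 = $1,650.26
State income tax: $1,650.26 × 0.0248 = $40.93
Federal tax withheld: $1,650.26 × 0.2276 = $375.60
Social Security (OASDI): annual cap $176,035.57 already reached (YTD $184,025.18), so $0.00
Roth 401(k) contribution: $169.51
Vision insurance premium: $145.74
Fitness reimbursement repayment: $73.61
Total deductions = $91.74 + $92.84 + $40.93 + $375.60 + $0.00 + $169.51 + $145.74 + $73.61 = $989.97
Net pay = $1,834.84 − $989.97 = $844.87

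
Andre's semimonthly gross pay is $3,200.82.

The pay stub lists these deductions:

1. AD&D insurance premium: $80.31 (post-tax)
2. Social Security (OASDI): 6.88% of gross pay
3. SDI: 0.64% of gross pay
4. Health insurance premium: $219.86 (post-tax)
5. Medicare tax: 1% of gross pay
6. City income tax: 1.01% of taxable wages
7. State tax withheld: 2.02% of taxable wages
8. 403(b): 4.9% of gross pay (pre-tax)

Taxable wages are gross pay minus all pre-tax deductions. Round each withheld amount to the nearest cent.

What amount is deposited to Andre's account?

$2,378.86

403(b): $3,200.82 × 0.049 = $156.84
Taxable wages = $3,200.82 − $156.84 = $3,043.98
State tax withheld: $3,043.98 × 0.0202 = $61.49
City income tax: $3,043.98 × 0.0101 = $30.74
SDI: $3,200.82 × 0.0064 = $20.49
Medicare tax: $3,200.82 × 0.01 = $32.01
Social Security (OASDI): $3,200.82 × 0.0688 = $220.22
AD&D insurance premium: $80.31
Health insurance premium: $219.86
Total deductions = $156.84 + $61.49 + $30.74 + $20.49 + $32.01 + $220.22 + $80.31 + $219.86 = $821.96
Net pay = $3,200.82 − $821.96 = $2,378.86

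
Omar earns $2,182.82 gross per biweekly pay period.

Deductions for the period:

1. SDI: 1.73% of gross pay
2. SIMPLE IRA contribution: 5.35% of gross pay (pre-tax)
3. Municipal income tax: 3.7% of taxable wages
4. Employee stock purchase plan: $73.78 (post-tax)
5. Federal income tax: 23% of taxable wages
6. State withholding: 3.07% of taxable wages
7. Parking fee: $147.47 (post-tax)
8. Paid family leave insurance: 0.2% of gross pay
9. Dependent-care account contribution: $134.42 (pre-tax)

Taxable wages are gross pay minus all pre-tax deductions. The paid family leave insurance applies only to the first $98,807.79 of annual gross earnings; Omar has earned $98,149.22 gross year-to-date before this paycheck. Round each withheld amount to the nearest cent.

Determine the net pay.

$1,096.25

Dependent-care account contribution: $134.42
SIMPLE IRA contribution: $2,182.82 × 0.0535 = $116.78
Pre-tax total = $134.42 + $116.78 = $251.20
Taxable wages = $2,182.82 − $251.20 = $1,931.62
Municipal income tax: $1,931.62 × 0.037 = $71.47
State withholding: $1,931.62 × 0.0307 = $59.30
Federal income tax: $1,931.62 × 0.23 = $444.27
SDI: $2,182.82 × 0.0173 = $37.76
Paid family leave insurance: only $98,807.79 − $98,149.22 = $658.57 of this check is subject → $658.57 × 0.002 = $1.32
Parking fee: $147.47
Employee stock purchase plan: $73.78
Total deductions = $134.42 + $116.78 + $71.47 + $59.30 + $444.27 + $37.76 + $1.32 + $147.47 + $73.78 = $1,086.57
Net pay = $2,182.82 − $1,086.57 = $1,096.25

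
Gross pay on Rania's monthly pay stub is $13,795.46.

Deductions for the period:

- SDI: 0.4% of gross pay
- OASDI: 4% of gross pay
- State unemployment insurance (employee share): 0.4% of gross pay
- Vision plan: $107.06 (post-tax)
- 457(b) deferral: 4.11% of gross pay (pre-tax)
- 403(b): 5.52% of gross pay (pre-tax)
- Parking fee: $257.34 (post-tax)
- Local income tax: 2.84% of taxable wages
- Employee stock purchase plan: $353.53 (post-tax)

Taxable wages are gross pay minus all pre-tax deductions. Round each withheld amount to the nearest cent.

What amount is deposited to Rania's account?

403(b): $13,795.46 × 0.0552 = $761.51
457(b) deferral: $13,795.46 × 0.0411 = $566.99
Pre-tax total = $761.51 + $566.99 = $1,328.50
Taxable wages = $13,795.46 − $1,328.50 = $12,466.96
Local income tax: $12,466.96 × 0.0284 = $354.06
State unemployment insurance (employee share): $13,795.46 × 0.004 = $55.18
SDI: $13,795.46 × 0.004 = $55.18
OASDI: $13,795.46 × 0.04 = $551.82
Parking fee: $257.34
Employee stock purchase plan: $353.53
Vision plan: $107.06
Total deductions = $761.51 + $566.99 + $354.06 + $55.18 + $55.18 + $551.82 + $257.34 + $353.53 + $107.06 = $3,062.67
Net pay = $13,795.46 − $3,062.67 = $10,732.79

$10,732.79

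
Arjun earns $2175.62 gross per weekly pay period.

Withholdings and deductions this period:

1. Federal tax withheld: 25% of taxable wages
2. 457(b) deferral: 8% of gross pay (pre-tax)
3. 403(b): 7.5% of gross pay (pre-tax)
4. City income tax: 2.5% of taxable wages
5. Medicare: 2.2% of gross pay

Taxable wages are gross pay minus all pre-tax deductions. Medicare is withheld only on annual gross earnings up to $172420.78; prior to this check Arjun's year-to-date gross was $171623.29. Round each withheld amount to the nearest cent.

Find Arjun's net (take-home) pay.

403(b): $2175.62 × 0.075 = $163.17
457(b) deferral: $2175.62 × 0.08 = $174.05
Pre-tax total = $163.17 + $174.05 = $337.22
Taxable wages = $2175.62 − $337.22 = $1838.40
Federal tax withheld: $1838.40 × 0.25 = $459.60
City income tax: $1838.40 × 0.025 = $45.96
Medicare: only $172420.78 − $171623.29 = $797.49 of this check is subject → $797.49 × 0.022 = $17.54
Total deductions = $163.17 + $174.05 + $459.60 + $45.96 + $17.54 = $860.32
Net pay = $2175.62 − $860.32 = $1315.30

$1315.30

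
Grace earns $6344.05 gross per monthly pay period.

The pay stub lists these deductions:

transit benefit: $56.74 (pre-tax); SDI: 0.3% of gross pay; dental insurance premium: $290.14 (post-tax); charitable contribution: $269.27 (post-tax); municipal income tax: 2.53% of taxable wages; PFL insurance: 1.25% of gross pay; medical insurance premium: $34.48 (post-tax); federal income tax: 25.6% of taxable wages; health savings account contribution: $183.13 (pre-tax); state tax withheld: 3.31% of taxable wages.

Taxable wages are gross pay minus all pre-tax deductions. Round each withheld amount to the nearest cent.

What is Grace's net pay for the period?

Health savings account contribution: $183.13
Transit benefit: $56.74
Pre-tax total = $183.13 + $56.74 = $239.87
Taxable wages = $6344.05 − $239.87 = $6104.18
Federal income tax: $6104.18 × 0.256 = $1562.67
Municipal income tax: $6104.18 × 0.0253 = $154.44
State tax withheld: $6104.18 × 0.0331 = $202.05
PFL insurance: $6344.05 × 0.0125 = $79.30
SDI: $6344.05 × 0.003 = $19.03
Charitable contribution: $269.27
Dental insurance premium: $290.14
Medical insurance premium: $34.48
Total deductions = $183.13 + $56.74 + $1562.67 + $154.44 + $202.05 + $79.30 + $19.03 + $269.27 + $290.14 + $34.48 = $2851.25
Net pay = $6344.05 − $2851.25 = $3492.80

$3492.80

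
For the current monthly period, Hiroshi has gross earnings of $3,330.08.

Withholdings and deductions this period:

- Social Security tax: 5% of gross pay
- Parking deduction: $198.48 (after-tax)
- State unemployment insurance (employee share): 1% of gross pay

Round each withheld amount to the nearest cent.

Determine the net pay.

$2,931.80

State unemployment insurance (employee share): $3,330.08 × 0.01 = $33.30
Social Security tax: $3,330.08 × 0.05 = $166.50
Parking deduction: $198.48
Total deductions = $33.30 + $166.50 + $198.48 = $398.28
Net pay = $3,330.08 − $398.28 = $2,931.80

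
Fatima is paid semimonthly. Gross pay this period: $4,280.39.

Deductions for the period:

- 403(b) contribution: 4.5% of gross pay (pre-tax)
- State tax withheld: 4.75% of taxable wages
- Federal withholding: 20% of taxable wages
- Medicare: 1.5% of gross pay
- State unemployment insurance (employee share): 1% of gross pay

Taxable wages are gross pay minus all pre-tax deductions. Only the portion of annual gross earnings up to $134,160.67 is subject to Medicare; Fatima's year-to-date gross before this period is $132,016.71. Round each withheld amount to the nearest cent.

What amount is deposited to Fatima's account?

$3,001.09

403(b) contribution: $4,280.39 × 0.045 = $192.62
Taxable wages = $4,280.39 − $192.62 = $4,087.77
State tax withheld: $4,087.77 × 0.0475 = $194.17
Federal withholding: $4,087.77 × 0.2 = $817.55
Medicare: only $134,160.67 − $132,016.71 = $2,143.96 of this check is subject → $2,143.96 × 0.015 = $32.16
State unemployment insurance (employee share): $4,280.39 × 0.01 = $42.80
Total deductions = $192.62 + $194.17 + $817.55 + $32.16 + $42.80 = $1,279.30
Net pay = $4,280.39 − $1,279.30 = $3,001.09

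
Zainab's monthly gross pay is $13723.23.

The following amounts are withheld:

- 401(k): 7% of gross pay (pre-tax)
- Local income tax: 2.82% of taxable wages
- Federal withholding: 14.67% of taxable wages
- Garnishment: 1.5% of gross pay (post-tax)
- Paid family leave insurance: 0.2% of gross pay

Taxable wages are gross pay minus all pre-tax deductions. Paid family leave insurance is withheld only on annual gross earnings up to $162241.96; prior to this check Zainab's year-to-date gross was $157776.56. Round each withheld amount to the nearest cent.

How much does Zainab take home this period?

401(k): $13723.23 × 0.07 = $960.63
Taxable wages = $13723.23 − $960.63 = $12762.60
Local income tax: $12762.60 × 0.0282 = $359.91
Federal withholding: $12762.60 × 0.1467 = $1872.27
Paid family leave insurance: only $162241.96 − $157776.56 = $4465.40 of this check is subject → $4465.40 × 0.002 = $8.93
Garnishment: $13723.23 × 0.015 = $205.85
Total deductions = $960.63 + $359.91 + $1872.27 + $8.93 + $205.85 = $3407.59
Net pay = $13723.23 − $3407.59 = $10315.64

$10315.64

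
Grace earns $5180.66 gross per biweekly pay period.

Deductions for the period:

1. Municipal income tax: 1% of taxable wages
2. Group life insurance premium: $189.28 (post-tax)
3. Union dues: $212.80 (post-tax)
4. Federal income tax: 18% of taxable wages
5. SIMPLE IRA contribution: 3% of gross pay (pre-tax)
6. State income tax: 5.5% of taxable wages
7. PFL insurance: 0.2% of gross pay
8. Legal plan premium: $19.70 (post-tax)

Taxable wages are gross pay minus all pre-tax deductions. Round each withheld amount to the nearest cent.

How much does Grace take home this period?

SIMPLE IRA contribution: $5180.66 × 0.03 = $155.42
Taxable wages = $5180.66 − $155.42 = $5025.24
Municipal income tax: $5025.24 × 0.01 = $50.25
State income tax: $5025.24 × 0.055 = $276.39
Federal income tax: $5025.24 × 0.18 = $904.54
PFL insurance: $5180.66 × 0.002 = $10.36
Union dues: $212.80
Legal plan premium: $19.70
Group life insurance premium: $189.28
Total deductions = $155.42 + $50.25 + $276.39 + $904.54 + $10.36 + $212.80 + $19.70 + $189.28 = $1818.74
Net pay = $5180.66 − $1818.74 = $3361.92

$3361.92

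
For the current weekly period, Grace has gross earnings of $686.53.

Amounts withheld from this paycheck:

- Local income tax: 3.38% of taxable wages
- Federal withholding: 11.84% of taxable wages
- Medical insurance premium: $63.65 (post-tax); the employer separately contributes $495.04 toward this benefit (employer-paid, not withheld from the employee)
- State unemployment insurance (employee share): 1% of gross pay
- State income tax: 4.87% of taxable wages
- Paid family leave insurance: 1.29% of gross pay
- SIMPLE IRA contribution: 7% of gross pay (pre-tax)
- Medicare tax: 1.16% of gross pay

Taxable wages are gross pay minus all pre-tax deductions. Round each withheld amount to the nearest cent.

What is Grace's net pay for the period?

$422.87

SIMPLE IRA contribution: $686.53 × 0.07 = $48.06
Taxable wages = $686.53 − $48.06 = $638.47
State income tax: $638.47 × 0.0487 = $31.09
Federal withholding: $638.47 × 0.1184 = $75.59
Local income tax: $638.47 × 0.0338 = $21.58
Medicare tax: $686.53 × 0.0116 = $7.96
Paid family leave insurance: $686.53 × 0.0129 = $8.86
State unemployment insurance (employee share): $686.53 × 0.01 = $6.87
Medical insurance premium: $63.65
(Employer's $495.04 toward medical insurance premium is not withheld from the employee.)
Total deductions = $48.06 + $31.09 + $75.59 + $21.58 + $7.96 + $8.86 + $6.87 + $63.65 = $263.66
Net pay = $686.53 − $263.66 = $422.87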